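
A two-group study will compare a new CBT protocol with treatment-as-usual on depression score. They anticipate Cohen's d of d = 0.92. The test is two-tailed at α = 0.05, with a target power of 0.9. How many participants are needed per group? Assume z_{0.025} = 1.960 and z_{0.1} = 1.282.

For two independent groups with equal n: n = 2·((z_{α/2} + z_β) / d)².
z_{α/2} + z_β = 1.960 + 1.282 = 3.242.
n = 2 × (3.242 / 0.92)² = 2 × 3.524² = 2 × 12.42 = 24.8.
Round up to the next whole participant.

n = 25 per group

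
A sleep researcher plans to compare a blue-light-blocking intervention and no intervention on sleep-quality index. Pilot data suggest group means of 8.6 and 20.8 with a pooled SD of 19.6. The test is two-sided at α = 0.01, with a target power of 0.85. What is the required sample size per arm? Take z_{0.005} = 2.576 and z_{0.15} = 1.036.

Cohen's d = |M₁ − M₂| / SD_pooled = |8.6 − 20.8| / 19.6 = 12.2 / 19.6 = 0.622.
For two independent groups with equal n: n = 2·((z_{α/2} + z_β) / d)².
z_{α/2} + z_β = 2.576 + 1.036 = 3.612.
n = 2 × (3.612 / 0.622)² = 2 × 5.807² = 2 × 33.72 = 67.4.
Round up to the next whole participant.

n = 68 per group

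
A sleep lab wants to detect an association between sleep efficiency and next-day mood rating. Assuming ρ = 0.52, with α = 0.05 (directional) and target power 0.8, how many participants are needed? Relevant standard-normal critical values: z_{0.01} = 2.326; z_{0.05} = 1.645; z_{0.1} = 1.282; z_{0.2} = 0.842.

Fisher's z: C = ½·ln((1+r)/(1−r)) = ½·ln(3.1667) = 0.5763.
n = ((z_{α} + z_β)/C)² + 3.
(1.645 + 0.842) / 0.5763 = 2.487 / 0.5763 = 4.315.
n = 4.315² + 3 = 18.62 + 3 = 21.6.
Round up.

n = 22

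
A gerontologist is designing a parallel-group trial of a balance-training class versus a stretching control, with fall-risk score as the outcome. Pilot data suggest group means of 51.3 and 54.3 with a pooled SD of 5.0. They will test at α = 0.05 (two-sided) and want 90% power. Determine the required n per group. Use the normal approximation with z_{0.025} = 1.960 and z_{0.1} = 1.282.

n = 59 per group

Cohen's d = |M₁ − M₂| / SD_pooled = |51.3 − 54.3| / 5.0 = 3.0 / 5.0 = 0.600.
For two independent groups with equal n: n = 2·((z_{α/2} + z_β) / d)².
z_{α/2} + z_β = 1.960 + 1.282 = 3.242.
n = 2 × (3.242 / 0.600)² = 2 × 5.403² = 2 × 29.20 = 58.4.
Round up to the next whole participant.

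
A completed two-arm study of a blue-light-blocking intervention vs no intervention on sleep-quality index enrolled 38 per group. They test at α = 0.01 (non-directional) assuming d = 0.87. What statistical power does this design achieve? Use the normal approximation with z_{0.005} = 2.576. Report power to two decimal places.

For two equal groups, power = Φ(d·√(n/2) − z_{α/2}).
d·√(n/2) = 0.87 × √(38/2) = 0.87 × 4.359 = 3.792.
z_β = 3.792 − 2.576 = 1.216.
Power = Φ(1.216) = 0.888.

power ≈ 0.89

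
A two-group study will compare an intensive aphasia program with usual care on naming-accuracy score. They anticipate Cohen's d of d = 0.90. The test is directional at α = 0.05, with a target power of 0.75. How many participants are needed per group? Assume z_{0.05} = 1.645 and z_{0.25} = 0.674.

n = 14 per group

For two independent groups with equal n: n = 2·((z_{α} + z_β) / d)².
z_{α} + z_β = 1.645 + 0.674 = 2.319.
n = 2 × (2.319 / 0.90)² = 2 × 2.577² = 2 × 6.64 = 13.3.
Round up to the next whole participant.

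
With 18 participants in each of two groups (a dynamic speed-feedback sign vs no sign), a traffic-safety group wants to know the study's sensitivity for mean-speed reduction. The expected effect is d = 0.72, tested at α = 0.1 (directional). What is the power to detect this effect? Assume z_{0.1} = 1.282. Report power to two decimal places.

For two equal groups, power = Φ(d·√(n/2) − z_{α}).
d·√(n/2) = 0.72 × √(18/2) = 0.72 × 3.000 = 2.160.
z_β = 2.160 − 1.282 = 0.878.
Power = Φ(0.878) = 0.810.

power ≈ 0.81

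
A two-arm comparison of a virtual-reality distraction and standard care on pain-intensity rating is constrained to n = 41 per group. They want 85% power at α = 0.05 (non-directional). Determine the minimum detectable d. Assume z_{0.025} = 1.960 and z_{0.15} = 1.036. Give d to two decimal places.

d_min ≈ 0.66

For two independent groups of n = 41 each: d_min = (z_{α/2} + z_β)·√(2/n).
z-sum = 1.960 + 1.036 = 2.996.
d_min = 2.996 × √(2/41) = 2.996 × 0.2209 = 0.662.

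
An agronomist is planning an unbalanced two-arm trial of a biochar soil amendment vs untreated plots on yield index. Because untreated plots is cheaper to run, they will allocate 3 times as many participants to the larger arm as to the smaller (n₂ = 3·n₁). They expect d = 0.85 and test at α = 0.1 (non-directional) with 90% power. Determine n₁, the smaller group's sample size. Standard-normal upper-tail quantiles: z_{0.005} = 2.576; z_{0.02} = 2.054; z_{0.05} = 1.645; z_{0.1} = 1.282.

With allocation ratio k = n₂/n₁ = 3, Var(x̄₁−x̄₂) = σ²(1/n₁ + 1/(k·n₁)) = σ²·(k+1)/(k·n₁).
So n₁ = (1 + 1/k)·((z_{α/2} + z_β)/d)² = 1.333 × (2.927/0.85)².
n₁ = 1.333 × 11.86 = 15.8.
Round up: n₁ = 16, giving n₂ = 3 × 16 = 48.

n₁ = 16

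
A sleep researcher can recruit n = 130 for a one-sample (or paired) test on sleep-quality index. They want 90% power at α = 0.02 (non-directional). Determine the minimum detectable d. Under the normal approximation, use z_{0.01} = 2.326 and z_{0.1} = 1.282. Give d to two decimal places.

For a single sample (or paired design) of n = 130: d_min = (z_{α/2} + z_β)/√n.
z-sum = 2.326 + 1.282 = 3.608.
d_min = 3.608 / √130 = 3.608 / 11.402 = 0.316.

d_min ≈ 0.32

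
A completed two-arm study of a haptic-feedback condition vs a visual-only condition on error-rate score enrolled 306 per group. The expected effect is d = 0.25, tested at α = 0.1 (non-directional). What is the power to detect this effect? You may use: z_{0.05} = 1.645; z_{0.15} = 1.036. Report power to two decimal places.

power ≈ 0.93

For two equal groups, power = Φ(d·√(n/2) − z_{α/2}).
d·√(n/2) = 0.25 × √(306/2) = 0.25 × 12.369 = 3.092.
z_β = 3.092 − 1.645 = 1.447.
Power = Φ(1.447) = 0.926.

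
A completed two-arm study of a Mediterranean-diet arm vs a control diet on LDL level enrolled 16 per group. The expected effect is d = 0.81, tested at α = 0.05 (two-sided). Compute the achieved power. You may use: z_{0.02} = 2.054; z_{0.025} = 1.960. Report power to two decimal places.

For two equal groups, power = Φ(d·√(n/2) − z_{α/2}).
d·√(n/2) = 0.81 × √(16/2) = 0.81 × 2.828 = 2.291.
z_β = 2.291 − 1.960 = 0.331.
Power = Φ(0.331) = 0.630.

power ≈ 0.63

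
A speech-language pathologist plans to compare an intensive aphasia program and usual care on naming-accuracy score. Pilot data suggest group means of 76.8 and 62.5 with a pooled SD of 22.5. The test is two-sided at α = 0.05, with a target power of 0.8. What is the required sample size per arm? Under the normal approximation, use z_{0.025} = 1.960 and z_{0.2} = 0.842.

Cohen's d = |M₁ − M₂| / SD_pooled = |76.8 − 62.5| / 22.5 = 14.3 / 22.5 = 0.636.
For two independent groups with equal n: n = 2·((z_{α/2} + z_β) / d)².
z_{α/2} + z_β = 1.960 + 0.842 = 2.802.
n = 2 × (2.802 / 0.636)² = 2 × 4.406² = 2 × 19.41 = 38.8.
Round up to the next whole participant.

n = 39 per group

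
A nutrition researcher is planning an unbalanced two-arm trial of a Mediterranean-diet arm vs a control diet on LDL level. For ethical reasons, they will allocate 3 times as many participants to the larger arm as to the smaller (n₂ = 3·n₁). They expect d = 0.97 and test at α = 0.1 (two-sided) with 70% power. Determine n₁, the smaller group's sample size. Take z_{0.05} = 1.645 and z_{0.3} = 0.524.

n₁ = 7

With allocation ratio k = n₂/n₁ = 3, Var(x̄₁−x̄₂) = σ²(1/n₁ + 1/(k·n₁)) = σ²·(k+1)/(k·n₁).
So n₁ = (1 + 1/k)·((z_{α/2} + z_β)/d)² = 1.333 × (2.169/0.97)².
n₁ = 1.333 × 5.00 = 6.7.
Round up: n₁ = 7, giving n₂ = 3 × 7 = 21.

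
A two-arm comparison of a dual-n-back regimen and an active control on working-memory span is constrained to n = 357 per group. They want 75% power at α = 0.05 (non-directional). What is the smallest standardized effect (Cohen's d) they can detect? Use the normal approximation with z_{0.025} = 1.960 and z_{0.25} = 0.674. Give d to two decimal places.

For two independent groups of n = 357 each: d_min = (z_{α/2} + z_β)·√(2/n).
z-sum = 1.960 + 0.674 = 2.634.
d_min = 2.634 × √(2/357) = 2.634 × 0.0748 = 0.197.

d_min ≈ 0.20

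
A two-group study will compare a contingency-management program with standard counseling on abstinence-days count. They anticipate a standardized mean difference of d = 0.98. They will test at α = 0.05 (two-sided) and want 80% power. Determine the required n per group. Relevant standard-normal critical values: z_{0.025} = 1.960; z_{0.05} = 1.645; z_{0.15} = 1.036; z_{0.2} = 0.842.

n = 17 per group

For two independent groups with equal n: n = 2·((z_{α/2} + z_β) / d)².
z_{α/2} + z_β = 1.960 + 0.842 = 2.802.
n = 2 × (2.802 / 0.98)² = 2 × 2.859² = 2 × 8.17 = 16.3.
Round up to the next whole participant.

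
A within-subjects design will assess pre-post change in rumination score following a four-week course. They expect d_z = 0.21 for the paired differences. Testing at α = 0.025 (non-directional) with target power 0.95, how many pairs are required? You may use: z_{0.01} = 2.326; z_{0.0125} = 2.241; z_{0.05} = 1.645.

For a paired (one-sample on differences) test: n = ((z_{α/2} + z_β) / d)².
z_{α/2} + z_β = 2.241 + 1.645 = 3.886.
n = (3.886 / 0.21)² = 18.505² = 342.43.
Round up.

n = 343 pairs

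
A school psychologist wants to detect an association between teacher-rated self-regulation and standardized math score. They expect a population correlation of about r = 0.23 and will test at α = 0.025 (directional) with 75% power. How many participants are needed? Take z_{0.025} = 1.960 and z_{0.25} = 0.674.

n = 130

Fisher's z: C = ½·ln((1+r)/(1−r)) = ½·ln(1.5974) = 0.2342.
n = ((z_{α} + z_β)/C)² + 3.
(1.960 + 0.674) / 0.2342 = 2.634 / 0.2342 = 11.247.
n = 11.247² + 3 = 126.49 + 3 = 129.5.
Round up.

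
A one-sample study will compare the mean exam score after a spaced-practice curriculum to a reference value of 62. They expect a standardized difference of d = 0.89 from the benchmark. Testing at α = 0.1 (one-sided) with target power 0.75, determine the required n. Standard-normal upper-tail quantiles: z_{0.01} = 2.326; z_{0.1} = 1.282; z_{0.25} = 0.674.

For a one-sample test: n = ((z_{α} + z_β) / d)².
z_{α} + z_β = 1.282 + 0.674 = 1.956.
n = (1.956 / 0.89)² = 2.198² = 4.83.
Round up.

n = 5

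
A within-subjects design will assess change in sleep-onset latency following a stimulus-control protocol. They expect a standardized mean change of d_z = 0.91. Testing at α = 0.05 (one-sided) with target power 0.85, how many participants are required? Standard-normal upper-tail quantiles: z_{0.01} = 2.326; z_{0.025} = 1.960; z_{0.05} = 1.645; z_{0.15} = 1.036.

n = 9 pairs

For a paired (one-sample on differences) test: n = ((z_{α} + z_β) / d)².
z_{α} + z_β = 1.645 + 1.036 = 2.681.
n = (2.681 / 0.91)² = 2.946² = 8.68.
Round up.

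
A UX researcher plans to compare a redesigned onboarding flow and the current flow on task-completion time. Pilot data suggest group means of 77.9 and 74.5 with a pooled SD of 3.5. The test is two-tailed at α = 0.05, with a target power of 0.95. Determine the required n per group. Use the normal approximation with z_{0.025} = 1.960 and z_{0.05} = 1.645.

n = 28 per group

Cohen's d = |M₁ − M₂| / SD_pooled = |77.9 − 74.5| / 3.5 = 3.4 / 3.5 = 0.971.
For two independent groups with equal n: n = 2·((z_{α/2} + z_β) / d)².
z_{α/2} + z_β = 1.960 + 1.645 = 3.605.
n = 2 × (3.605 / 0.971)² = 2 × 3.713² = 2 × 13.78 = 27.6.
Round up to the next whole participant.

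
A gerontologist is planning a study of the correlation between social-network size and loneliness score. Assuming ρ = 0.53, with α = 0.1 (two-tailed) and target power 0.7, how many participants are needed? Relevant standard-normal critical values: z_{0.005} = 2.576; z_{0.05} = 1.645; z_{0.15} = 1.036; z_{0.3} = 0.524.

n = 17

Fisher's z: C = ½·ln((1+r)/(1−r)) = ½·ln(3.2553) = 0.5901.
n = ((z_{α/2} + z_β)/C)² + 3.
(1.645 + 0.524) / 0.5901 = 2.169 / 0.5901 = 3.676.
n = 3.676² + 3 = 13.51 + 3 = 16.5.
Round up.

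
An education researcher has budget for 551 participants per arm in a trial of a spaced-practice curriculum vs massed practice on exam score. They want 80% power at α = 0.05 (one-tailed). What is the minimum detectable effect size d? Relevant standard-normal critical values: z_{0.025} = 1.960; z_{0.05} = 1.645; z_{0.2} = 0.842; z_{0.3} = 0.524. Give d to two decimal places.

d_min ≈ 0.15

For two independent groups of n = 551 each: d_min = (z_{α} + z_β)·√(2/n).
z-sum = 1.645 + 0.842 = 2.487.
d_min = 2.487 × √(2/551) = 2.487 × 0.0602 = 0.150.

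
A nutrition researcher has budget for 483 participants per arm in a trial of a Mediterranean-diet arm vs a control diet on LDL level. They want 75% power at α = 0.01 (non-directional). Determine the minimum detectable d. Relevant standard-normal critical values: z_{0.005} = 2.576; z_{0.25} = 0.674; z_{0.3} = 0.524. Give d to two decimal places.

For two independent groups of n = 483 each: d_min = (z_{α/2} + z_β)·√(2/n).
z-sum = 2.576 + 0.674 = 3.250.
d_min = 3.250 × √(2/483) = 3.250 × 0.0643 = 0.209.

d_min ≈ 0.21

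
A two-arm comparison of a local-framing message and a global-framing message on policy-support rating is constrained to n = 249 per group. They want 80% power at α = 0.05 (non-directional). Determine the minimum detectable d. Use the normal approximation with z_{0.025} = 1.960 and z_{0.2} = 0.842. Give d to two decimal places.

d_min ≈ 0.25

For two independent groups of n = 249 each: d_min = (z_{α/2} + z_β)·√(2/n).
z-sum = 1.960 + 0.842 = 2.802.
d_min = 2.802 × √(2/249) = 2.802 × 0.0896 = 0.251.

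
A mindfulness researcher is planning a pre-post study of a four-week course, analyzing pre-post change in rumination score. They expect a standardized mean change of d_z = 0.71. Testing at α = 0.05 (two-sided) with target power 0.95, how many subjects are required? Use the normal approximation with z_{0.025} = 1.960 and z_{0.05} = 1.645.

n = 26 pairs

For a paired (one-sample on differences) test: n = ((z_{α/2} + z_β) / d)².
z_{α/2} + z_β = 1.960 + 1.645 = 3.605.
n = (3.605 / 0.71)² = 5.077² = 25.78.
Round up.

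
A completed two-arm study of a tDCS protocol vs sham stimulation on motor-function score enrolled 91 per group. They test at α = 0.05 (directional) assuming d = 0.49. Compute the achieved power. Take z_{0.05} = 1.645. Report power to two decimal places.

power ≈ 0.95

For two equal groups, power = Φ(d·√(n/2) − z_{α}).
d·√(n/2) = 0.49 × √(91/2) = 0.49 × 6.745 = 3.305.
z_β = 3.305 − 1.645 = 1.660.
Power = Φ(1.660) = 0.952.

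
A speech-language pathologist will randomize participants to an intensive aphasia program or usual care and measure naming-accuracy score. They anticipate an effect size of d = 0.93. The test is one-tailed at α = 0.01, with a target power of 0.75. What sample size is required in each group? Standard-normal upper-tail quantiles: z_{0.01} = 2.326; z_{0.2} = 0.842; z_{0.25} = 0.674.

n = 21 per group

For two independent groups with equal n: n = 2·((z_{α} + z_β) / d)².
z_{α} + z_β = 2.326 + 0.674 = 3.000.
n = 2 × (3.000 / 0.93)² = 2 × 3.226² = 2 × 10.41 = 20.8.
Round up to the next whole participant.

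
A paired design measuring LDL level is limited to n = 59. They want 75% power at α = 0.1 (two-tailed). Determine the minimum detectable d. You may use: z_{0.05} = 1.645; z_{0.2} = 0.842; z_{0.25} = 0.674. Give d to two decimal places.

d_min ≈ 0.30

For a single sample (or paired design) of n = 59: d_min = (z_{α/2} + z_β)/√n.
z-sum = 1.645 + 0.674 = 2.319.
d_min = 2.319 / √59 = 2.319 / 7.681 = 0.302.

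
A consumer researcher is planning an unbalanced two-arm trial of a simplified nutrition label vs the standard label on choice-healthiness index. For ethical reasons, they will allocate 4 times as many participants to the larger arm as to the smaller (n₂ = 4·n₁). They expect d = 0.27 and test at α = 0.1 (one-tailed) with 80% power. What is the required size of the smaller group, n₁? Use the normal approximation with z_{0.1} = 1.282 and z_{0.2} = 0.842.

n₁ = 78

With allocation ratio k = n₂/n₁ = 4, Var(x̄₁−x̄₂) = σ²(1/n₁ + 1/(k·n₁)) = σ²·(k+1)/(k·n₁).
So n₁ = (1 + 1/k)·((z_{α} + z_β)/d)² = 1.250 × (2.124/0.27)².
n₁ = 1.250 × 61.88 = 77.4.
Round up: n₁ = 78, giving n₂ = 4 × 78 = 312.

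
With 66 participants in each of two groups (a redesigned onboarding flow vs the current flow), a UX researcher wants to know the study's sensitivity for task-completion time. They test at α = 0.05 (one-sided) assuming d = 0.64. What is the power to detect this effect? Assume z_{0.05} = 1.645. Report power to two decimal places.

For two equal groups, power = Φ(d·√(n/2) − z_{α}).
d·√(n/2) = 0.64 × √(66/2) = 0.64 × 5.745 = 3.677.
z_β = 3.677 − 1.645 = 2.032.
Power = Φ(2.032) = 0.979.

power ≈ 0.98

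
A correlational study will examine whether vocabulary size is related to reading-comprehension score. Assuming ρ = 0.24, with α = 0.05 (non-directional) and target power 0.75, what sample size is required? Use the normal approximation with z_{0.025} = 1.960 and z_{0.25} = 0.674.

Fisher's z: C = ½·ln((1+r)/(1−r)) = ½·ln(1.6316) = 0.2448.
n = ((z_{α/2} + z_β)/C)² + 3.
(1.960 + 0.674) / 0.2448 = 2.634 / 0.2448 = 10.760.
n = 10.760² + 3 = 115.77 + 3 = 118.8.
Round up.

n = 119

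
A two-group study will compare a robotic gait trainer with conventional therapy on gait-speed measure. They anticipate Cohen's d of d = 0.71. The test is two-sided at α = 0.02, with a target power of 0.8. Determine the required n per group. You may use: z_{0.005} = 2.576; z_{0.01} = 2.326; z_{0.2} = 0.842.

n = 40 per group

For two independent groups with equal n: n = 2·((z_{α/2} + z_β) / d)².
z_{α/2} + z_β = 2.326 + 0.842 = 3.168.
n = 2 × (3.168 / 0.71)² = 2 × 4.462² = 2 × 19.91 = 39.8.
Round up to the next whole participant.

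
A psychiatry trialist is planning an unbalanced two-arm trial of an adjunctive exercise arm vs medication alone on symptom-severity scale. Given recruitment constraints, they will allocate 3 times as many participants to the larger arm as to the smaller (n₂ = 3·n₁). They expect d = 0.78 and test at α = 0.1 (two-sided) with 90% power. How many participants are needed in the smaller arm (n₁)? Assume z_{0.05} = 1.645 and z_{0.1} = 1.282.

With allocation ratio k = n₂/n₁ = 3, Var(x̄₁−x̄₂) = σ²(1/n₁ + 1/(k·n₁)) = σ²·(k+1)/(k·n₁).
So n₁ = (1 + 1/k)·((z_{α/2} + z_β)/d)² = 1.333 × (2.927/0.78)².
n₁ = 1.333 × 14.08 = 18.8.
Round up: n₁ = 19, giving n₂ = 3 × 19 = 57.

n₁ = 19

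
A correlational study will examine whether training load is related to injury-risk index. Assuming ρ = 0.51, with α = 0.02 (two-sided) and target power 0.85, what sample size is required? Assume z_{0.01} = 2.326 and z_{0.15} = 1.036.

n = 39

Fisher's z: C = ½·ln((1+r)/(1−r)) = ½·ln(3.0816) = 0.5627.
n = ((z_{α/2} + z_β)/C)² + 3.
(2.326 + 1.036) / 0.5627 = 3.362 / 0.5627 = 5.975.
n = 5.975² + 3 = 35.70 + 3 = 38.7.
Round up.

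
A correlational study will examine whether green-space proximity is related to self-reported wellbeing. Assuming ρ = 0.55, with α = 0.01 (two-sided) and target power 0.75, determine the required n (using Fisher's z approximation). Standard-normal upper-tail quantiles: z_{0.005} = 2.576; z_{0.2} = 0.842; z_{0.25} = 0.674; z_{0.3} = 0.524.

Fisher's z: C = ½·ln((1+r)/(1−r)) = ½·ln(3.4444) = 0.6184.
n = ((z_{α/2} + z_β)/C)² + 3.
(2.576 + 0.674) / 0.6184 = 3.250 / 0.6184 = 5.255.
n = 5.255² + 3 = 27.62 + 3 = 30.6.
Round up.

n = 31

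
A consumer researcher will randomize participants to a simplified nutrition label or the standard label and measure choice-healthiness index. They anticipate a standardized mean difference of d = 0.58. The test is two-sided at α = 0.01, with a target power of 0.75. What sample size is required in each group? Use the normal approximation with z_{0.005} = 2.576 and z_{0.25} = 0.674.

n = 63 per group

For two independent groups with equal n: n = 2·((z_{α/2} + z_β) / d)².
z_{α/2} + z_β = 2.576 + 0.674 = 3.250.
n = 2 × (3.250 / 0.58)² = 2 × 5.603² = 2 × 31.40 = 62.8.
Round up to the next whole participant.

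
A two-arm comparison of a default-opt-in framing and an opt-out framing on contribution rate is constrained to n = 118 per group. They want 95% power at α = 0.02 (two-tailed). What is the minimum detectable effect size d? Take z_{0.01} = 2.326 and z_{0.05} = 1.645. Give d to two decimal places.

d_min ≈ 0.52

For two independent groups of n = 118 each: d_min = (z_{α/2} + z_β)·√(2/n).
z-sum = 2.326 + 1.645 = 3.971.
d_min = 3.971 × √(2/118) = 3.971 × 0.1302 = 0.517.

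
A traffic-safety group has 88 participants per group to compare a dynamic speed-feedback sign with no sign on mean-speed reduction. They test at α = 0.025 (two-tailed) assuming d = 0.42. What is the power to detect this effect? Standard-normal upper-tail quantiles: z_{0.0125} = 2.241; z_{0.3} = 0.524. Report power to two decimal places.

power ≈ 0.71

For two equal groups, power = Φ(d·√(n/2) − z_{α/2}).
d·√(n/2) = 0.42 × √(88/2) = 0.42 × 6.633 = 2.786.
z_β = 2.786 − 2.241 = 0.545.
Power = Φ(0.545) = 0.707.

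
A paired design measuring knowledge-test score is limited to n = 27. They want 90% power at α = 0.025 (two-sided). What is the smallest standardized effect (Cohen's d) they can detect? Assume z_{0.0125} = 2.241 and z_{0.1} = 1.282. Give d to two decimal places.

d_min ≈ 0.68

For a single sample (or paired design) of n = 27: d_min = (z_{α/2} + z_β)/√n.
z-sum = 2.241 + 1.282 = 3.523.
d_min = 3.523 / √27 = 3.523 / 5.196 = 0.678.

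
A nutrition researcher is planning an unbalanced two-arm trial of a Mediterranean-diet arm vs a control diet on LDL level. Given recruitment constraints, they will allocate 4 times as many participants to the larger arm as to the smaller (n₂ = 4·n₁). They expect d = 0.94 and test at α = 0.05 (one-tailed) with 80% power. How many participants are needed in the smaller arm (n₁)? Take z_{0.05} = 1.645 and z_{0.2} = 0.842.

With allocation ratio k = n₂/n₁ = 4, Var(x̄₁−x̄₂) = σ²(1/n₁ + 1/(k·n₁)) = σ²·(k+1)/(k·n₁).
So n₁ = (1 + 1/k)·((z_{α} + z_β)/d)² = 1.250 × (2.487/0.94)².
n₁ = 1.250 × 7.00 = 8.7.
Round up: n₁ = 9, giving n₂ = 4 × 9 = 36.

n₁ = 9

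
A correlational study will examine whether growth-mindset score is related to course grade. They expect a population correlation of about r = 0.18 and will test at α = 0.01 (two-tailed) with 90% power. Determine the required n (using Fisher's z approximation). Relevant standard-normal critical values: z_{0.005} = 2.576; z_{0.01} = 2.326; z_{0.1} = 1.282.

Fisher's z: C = ½·ln((1+r)/(1−r)) = ½·ln(1.4390) = 0.1820.
n = ((z_{α/2} + z_β)/C)² + 3.
(2.576 + 1.282) / 0.1820 = 3.858 / 0.1820 = 21.198.
n = 21.198² + 3 = 449.35 + 3 = 452.3.
Round up.

n = 453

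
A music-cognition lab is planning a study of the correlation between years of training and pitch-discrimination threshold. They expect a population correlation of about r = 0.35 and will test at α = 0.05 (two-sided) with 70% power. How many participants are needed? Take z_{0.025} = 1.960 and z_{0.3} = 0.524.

n = 50

Fisher's z: C = ½·ln((1+r)/(1−r)) = ½·ln(2.0769) = 0.3654.
n = ((z_{α/2} + z_β)/C)² + 3.
(1.960 + 0.524) / 0.3654 = 2.484 / 0.3654 = 6.798.
n = 6.798² + 3 = 46.21 + 3 = 49.2.
Round up.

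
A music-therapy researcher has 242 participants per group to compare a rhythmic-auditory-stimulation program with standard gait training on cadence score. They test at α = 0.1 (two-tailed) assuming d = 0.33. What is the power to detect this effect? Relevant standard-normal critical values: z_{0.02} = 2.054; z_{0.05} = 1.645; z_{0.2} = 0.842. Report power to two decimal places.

power ≈ 0.98

For two equal groups, power = Φ(d·√(n/2) − z_{α/2}).
d·√(n/2) = 0.33 × √(242/2) = 0.33 × 11.000 = 3.630.
z_β = 3.630 − 1.645 = 1.985.
Power = Φ(1.985) = 0.976.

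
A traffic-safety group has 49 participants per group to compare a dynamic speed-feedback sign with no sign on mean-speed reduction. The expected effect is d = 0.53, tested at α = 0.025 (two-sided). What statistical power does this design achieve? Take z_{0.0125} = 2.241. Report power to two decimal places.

For two equal groups, power = Φ(d·√(n/2) − z_{α/2}).
d·√(n/2) = 0.53 × √(49/2) = 0.53 × 4.950 = 2.623.
z_β = 2.623 − 2.241 = 0.382.
Power = Φ(0.382) = 0.649.

power ≈ 0.65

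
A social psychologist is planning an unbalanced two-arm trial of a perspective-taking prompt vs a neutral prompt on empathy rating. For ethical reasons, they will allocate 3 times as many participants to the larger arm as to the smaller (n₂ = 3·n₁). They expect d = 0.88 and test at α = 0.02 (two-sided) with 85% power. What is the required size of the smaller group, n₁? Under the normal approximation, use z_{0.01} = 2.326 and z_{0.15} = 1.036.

n₁ = 20

With allocation ratio k = n₂/n₁ = 3, Var(x̄₁−x̄₂) = σ²(1/n₁ + 1/(k·n₁)) = σ²·(k+1)/(k·n₁).
So n₁ = (1 + 1/k)·((z_{α/2} + z_β)/d)² = 1.333 × (3.362/0.88)².
n₁ = 1.333 × 14.60 = 19.5.
Round up: n₁ = 20, giving n₂ = 3 × 20 = 60.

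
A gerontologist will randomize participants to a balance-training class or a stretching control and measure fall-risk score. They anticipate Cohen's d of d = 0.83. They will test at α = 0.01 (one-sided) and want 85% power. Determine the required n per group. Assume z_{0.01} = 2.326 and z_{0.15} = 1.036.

n = 33 per group

For two independent groups with equal n: n = 2·((z_{α} + z_β) / d)².
z_{α} + z_β = 2.326 + 1.036 = 3.362.
n = 2 × (3.362 / 0.83)² = 2 × 4.051² = 2 × 16.41 = 32.8.
Round up to the next whole participant.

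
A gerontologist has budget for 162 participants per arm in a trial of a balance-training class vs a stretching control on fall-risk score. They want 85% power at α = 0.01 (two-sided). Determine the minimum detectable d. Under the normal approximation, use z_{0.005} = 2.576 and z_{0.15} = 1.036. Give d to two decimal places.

For two independent groups of n = 162 each: d_min = (z_{α/2} + z_β)·√(2/n).
z-sum = 2.576 + 1.036 = 3.612.
d_min = 3.612 × √(2/162) = 3.612 × 0.1111 = 0.401.

d_min ≈ 0.40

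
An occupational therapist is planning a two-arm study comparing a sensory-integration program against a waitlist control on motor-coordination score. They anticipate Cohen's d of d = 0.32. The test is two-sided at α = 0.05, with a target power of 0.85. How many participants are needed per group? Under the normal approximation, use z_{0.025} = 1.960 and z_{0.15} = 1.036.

For two independent groups with equal n: n = 2·((z_{α/2} + z_β) / d)².
z_{α/2} + z_β = 1.960 + 1.036 = 2.996.
n = 2 × (2.996 / 0.32)² = 2 × 9.362² = 2 × 87.66 = 175.3.
Round up to the next whole participant.

n = 176 per group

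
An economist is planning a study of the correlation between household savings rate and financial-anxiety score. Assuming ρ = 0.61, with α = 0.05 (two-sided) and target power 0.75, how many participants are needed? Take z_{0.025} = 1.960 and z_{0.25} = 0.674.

Fisher's z: C = ½·ln((1+r)/(1−r)) = ½·ln(4.1282) = 0.7089.
n = ((z_{α/2} + z_β)/C)² + 3.
(1.960 + 0.674) / 0.7089 = 2.634 / 0.7089 = 3.716.
n = 3.716² + 3 = 13.81 + 3 = 16.8.
Round up.

n = 17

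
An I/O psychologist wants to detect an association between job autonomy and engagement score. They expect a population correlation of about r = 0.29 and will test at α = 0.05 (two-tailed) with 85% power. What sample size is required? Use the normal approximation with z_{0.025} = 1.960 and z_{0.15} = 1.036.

n = 104

Fisher's z: C = ½·ln((1+r)/(1−r)) = ½·ln(1.8169) = 0.2986.
n = ((z_{α/2} + z_β)/C)² + 3.
(1.960 + 1.036) / 0.2986 = 2.996 / 0.2986 = 10.033.
n = 10.033² + 3 = 100.67 + 3 = 103.7.
Round up.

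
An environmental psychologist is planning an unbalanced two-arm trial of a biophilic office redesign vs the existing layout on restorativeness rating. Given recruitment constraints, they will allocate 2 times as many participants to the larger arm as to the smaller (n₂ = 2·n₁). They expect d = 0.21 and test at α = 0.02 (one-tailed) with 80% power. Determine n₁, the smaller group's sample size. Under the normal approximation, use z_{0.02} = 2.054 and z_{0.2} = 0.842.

n₁ = 286

With allocation ratio k = n₂/n₁ = 2, Var(x̄₁−x̄₂) = σ²(1/n₁ + 1/(k·n₁)) = σ²·(k+1)/(k·n₁).
So n₁ = (1 + 1/k)·((z_{α} + z_β)/d)² = 1.500 × (2.896/0.21)².
n₁ = 1.500 × 190.18 = 285.3.
Round up: n₁ = 286, giving n₂ = 2 × 286 = 572.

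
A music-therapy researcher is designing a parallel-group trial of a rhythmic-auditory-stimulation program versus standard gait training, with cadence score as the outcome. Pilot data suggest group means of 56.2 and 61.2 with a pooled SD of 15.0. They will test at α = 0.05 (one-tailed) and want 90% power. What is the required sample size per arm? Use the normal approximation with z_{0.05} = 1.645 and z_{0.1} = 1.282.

n = 155 per group

Cohen's d = |M₁ − M₂| / SD_pooled = |56.2 − 61.2| / 15.0 = 5.0 / 15.0 = 0.333.
For two independent groups with equal n: n = 2·((z_{α} + z_β) / d)².
z_{α} + z_β = 1.645 + 1.282 = 2.927.
n = 2 × (2.927 / 0.333)² = 2 × 8.790² = 2 × 77.26 = 154.5.
Round up to the next whole participant.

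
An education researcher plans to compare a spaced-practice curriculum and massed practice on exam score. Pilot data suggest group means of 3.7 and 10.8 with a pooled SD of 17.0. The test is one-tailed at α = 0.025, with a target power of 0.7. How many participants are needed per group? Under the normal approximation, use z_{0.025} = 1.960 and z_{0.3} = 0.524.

n = 71 per group

Cohen's d = |M₁ − M₂| / SD_pooled = |3.7 − 10.8| / 17.0 = 7.1 / 17.0 = 0.418.
For two independent groups with equal n: n = 2·((z_{α} + z_β) / d)².
z_{α} + z_β = 1.960 + 0.524 = 2.484.
n = 2 × (2.484 / 0.418)² = 2 × 5.943² = 2 × 35.31 = 70.6.
Round up to the next whole participant.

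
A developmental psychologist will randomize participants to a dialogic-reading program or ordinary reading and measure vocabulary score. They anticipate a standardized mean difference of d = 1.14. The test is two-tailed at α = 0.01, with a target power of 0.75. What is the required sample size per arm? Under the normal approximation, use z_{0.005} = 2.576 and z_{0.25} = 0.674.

For two independent groups with equal n: n = 2·((z_{α/2} + z_β) / d)².
z_{α/2} + z_β = 2.576 + 0.674 = 3.250.
n = 2 × (3.250 / 1.14)² = 2 × 2.851² = 2 × 8.13 = 16.3.
Round up to the next whole participant.

n = 17 per group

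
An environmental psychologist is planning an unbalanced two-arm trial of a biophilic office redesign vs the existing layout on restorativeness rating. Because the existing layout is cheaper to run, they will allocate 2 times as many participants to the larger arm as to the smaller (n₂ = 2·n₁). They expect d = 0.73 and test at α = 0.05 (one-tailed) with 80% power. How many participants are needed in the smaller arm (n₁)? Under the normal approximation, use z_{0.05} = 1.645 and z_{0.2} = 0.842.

With allocation ratio k = n₂/n₁ = 2, Var(x̄₁−x̄₂) = σ²(1/n₁ + 1/(k·n₁)) = σ²·(k+1)/(k·n₁).
So n₁ = (1 + 1/k)·((z_{α} + z_β)/d)² = 1.500 × (2.487/0.73)².
n₁ = 1.500 × 11.61 = 17.4.
Round up: n₁ = 18, giving n₂ = 2 × 18 = 36.

n₁ = 18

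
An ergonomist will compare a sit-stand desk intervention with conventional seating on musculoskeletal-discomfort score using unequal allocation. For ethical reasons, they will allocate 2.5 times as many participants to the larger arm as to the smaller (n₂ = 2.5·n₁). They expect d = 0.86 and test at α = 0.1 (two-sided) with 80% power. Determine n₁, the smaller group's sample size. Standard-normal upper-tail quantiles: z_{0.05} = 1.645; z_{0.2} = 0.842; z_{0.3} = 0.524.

n₁ = 12

With allocation ratio k = n₂/n₁ = 2.5, Var(x̄₁−x̄₂) = σ²(1/n₁ + 1/(k·n₁)) = σ²·(k+1)/(k·n₁).
So n₁ = (1 + 1/k)·((z_{α/2} + z_β)/d)² = 1.400 × (2.487/0.86)².
n₁ = 1.400 × 8.36 = 11.7.
Round up: n₁ = 12, giving n₂ = 2.5 × 12 = 30.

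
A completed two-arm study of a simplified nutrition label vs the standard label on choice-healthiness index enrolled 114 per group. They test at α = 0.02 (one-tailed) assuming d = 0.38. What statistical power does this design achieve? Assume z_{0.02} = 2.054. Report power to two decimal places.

For two equal groups, power = Φ(d·√(n/2) − z_{α}).
d·√(n/2) = 0.38 × √(114/2) = 0.38 × 7.550 = 2.869.
z_β = 2.869 − 2.054 = 0.815.
Power = Φ(0.815) = 0.792.

power ≈ 0.79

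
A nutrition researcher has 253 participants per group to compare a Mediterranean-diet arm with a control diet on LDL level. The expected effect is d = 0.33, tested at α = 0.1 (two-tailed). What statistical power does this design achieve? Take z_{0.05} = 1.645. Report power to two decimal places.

For two equal groups, power = Φ(d·√(n/2) − z_{α/2}).
d·√(n/2) = 0.33 × √(253/2) = 0.33 × 11.247 = 3.712.
z_β = 3.712 − 1.645 = 2.067.
Power = Φ(2.067) = 0.981.

power ≈ 0.98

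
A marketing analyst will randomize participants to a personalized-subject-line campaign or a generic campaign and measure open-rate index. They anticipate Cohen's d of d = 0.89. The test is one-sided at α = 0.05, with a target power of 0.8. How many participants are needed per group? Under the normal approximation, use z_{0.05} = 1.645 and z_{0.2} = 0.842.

n = 16 per group

For two independent groups with equal n: n = 2·((z_{α} + z_β) / d)².
z_{α} + z_β = 1.645 + 0.842 = 2.487.
n = 2 × (2.487 / 0.89)² = 2 × 2.794² = 2 × 7.81 = 15.6.
Round up to the next whole participant.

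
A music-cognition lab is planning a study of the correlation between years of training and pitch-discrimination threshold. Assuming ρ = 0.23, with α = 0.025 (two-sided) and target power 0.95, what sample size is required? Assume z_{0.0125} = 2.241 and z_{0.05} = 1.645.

Fisher's z: C = ½·ln((1+r)/(1−r)) = ½·ln(1.5974) = 0.2342.
n = ((z_{α/2} + z_β)/C)² + 3.
(2.241 + 1.645) / 0.2342 = 3.886 / 0.2342 = 16.593.
n = 16.593² + 3 = 275.32 + 3 = 278.3.
Round up.

n = 279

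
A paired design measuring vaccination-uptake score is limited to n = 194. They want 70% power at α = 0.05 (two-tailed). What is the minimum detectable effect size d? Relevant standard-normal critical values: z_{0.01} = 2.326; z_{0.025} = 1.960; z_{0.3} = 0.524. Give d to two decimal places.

For a single sample (or paired design) of n = 194: d_min = (z_{α/2} + z_β)/√n.
z-sum = 1.960 + 0.524 = 2.484.
d_min = 2.484 / √194 = 2.484 / 13.928 = 0.178.

d_min ≈ 0.18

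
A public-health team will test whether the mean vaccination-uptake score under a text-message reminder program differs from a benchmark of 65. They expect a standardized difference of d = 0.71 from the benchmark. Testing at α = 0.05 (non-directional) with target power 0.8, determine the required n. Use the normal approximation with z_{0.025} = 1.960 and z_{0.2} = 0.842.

For a one-sample test: n = ((z_{α/2} + z_β) / d)².
z_{α/2} + z_β = 1.960 + 0.842 = 2.802.
n = (2.802 / 0.71)² = 3.946² = 15.57.
Round up.

n = 16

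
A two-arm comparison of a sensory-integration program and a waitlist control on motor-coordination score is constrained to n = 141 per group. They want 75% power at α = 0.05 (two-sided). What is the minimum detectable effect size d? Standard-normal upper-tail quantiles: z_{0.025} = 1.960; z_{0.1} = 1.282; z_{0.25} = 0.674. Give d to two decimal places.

d_min ≈ 0.31

For two independent groups of n = 141 each: d_min = (z_{α/2} + z_β)·√(2/n).
z-sum = 1.960 + 0.674 = 2.634.
d_min = 2.634 × √(2/141) = 2.634 × 0.1191 = 0.314.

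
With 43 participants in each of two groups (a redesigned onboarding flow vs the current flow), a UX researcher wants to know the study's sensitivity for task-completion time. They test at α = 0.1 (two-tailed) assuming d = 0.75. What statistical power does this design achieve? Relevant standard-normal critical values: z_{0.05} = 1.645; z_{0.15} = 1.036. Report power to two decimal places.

power ≈ 0.97

For two equal groups, power = Φ(d·√(n/2) − z_{α/2}).
d·√(n/2) = 0.75 × √(43/2) = 0.75 × 4.637 = 3.478.
z_β = 3.478 − 1.645 = 1.833.
Power = Φ(1.833) = 0.967.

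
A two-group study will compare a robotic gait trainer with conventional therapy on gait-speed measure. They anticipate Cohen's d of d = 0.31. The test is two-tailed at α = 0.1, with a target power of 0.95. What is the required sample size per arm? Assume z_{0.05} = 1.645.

For two independent groups with equal n: n = 2·((z_{α/2} + z_β) / d)².
z_{α/2} + z_β = 1.645 + 1.645 = 3.290.
n = 2 × (3.290 / 0.31)² = 2 × 10.613² = 2 × 112.63 = 225.3.
Round up to the next whole participant.

n = 226 per group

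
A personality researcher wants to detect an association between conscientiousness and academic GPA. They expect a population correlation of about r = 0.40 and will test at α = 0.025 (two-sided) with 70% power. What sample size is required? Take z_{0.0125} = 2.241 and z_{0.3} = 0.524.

n = 46

Fisher's z: C = ½·ln((1+r)/(1−r)) = ½·ln(2.3333) = 0.4236.
n = ((z_{α/2} + z_β)/C)² + 3.
(2.241 + 0.524) / 0.4236 = 2.765 / 0.4236 = 6.527.
n = 6.527² + 3 = 42.61 + 3 = 45.6.
Round up.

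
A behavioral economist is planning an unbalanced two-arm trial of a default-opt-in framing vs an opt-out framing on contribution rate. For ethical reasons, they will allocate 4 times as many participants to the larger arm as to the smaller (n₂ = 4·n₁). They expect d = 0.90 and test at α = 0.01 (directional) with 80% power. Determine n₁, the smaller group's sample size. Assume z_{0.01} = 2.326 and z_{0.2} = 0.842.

With allocation ratio k = n₂/n₁ = 4, Var(x̄₁−x̄₂) = σ²(1/n₁ + 1/(k·n₁)) = σ²·(k+1)/(k·n₁).
So n₁ = (1 + 1/k)·((z_{α} + z_β)/d)² = 1.250 × (3.168/0.90)².
n₁ = 1.250 × 12.39 = 15.5.
Round up: n₁ = 16, giving n₂ = 4 × 16 = 64.

n₁ = 16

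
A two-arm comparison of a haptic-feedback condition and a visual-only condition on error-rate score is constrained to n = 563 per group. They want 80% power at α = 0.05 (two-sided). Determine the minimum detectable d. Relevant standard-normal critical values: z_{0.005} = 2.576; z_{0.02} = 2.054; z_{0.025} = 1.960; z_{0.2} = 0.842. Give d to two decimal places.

For two independent groups of n = 563 each: d_min = (z_{α/2} + z_β)·√(2/n).
z-sum = 1.960 + 0.842 = 2.802.
d_min = 2.802 × √(2/563) = 2.802 × 0.0596 = 0.167.

d_min ≈ 0.17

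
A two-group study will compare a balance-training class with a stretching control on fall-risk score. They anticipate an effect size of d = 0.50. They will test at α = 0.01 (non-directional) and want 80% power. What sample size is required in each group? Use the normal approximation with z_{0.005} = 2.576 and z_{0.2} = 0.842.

For two independent groups with equal n: n = 2·((z_{α/2} + z_β) / d)².
z_{α/2} + z_β = 2.576 + 0.842 = 3.418.
n = 2 × (3.418 / 0.50)² = 2 × 6.836² = 2 × 46.73 = 93.5.
Round up to the next whole participant.

n = 94 per group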